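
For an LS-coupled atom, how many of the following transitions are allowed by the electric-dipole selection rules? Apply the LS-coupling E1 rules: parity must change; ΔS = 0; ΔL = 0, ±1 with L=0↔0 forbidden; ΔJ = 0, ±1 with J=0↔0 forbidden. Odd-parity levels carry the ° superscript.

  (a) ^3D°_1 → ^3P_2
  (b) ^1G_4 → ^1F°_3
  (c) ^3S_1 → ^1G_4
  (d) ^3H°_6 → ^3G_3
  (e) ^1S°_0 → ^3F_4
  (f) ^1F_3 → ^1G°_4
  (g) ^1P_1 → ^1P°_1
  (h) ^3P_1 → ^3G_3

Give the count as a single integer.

4

(a) allowed
(b) allowed
(c) forbidden (parity, ΔS, ΔL, ΔJ fail)
(d) forbidden (ΔJ fails)
(e) forbidden (ΔS, ΔL, ΔJ fail)
(f) allowed
(g) allowed
(h) forbidden (parity, ΔL, ΔJ fail)
Total allowed: 4 of 8.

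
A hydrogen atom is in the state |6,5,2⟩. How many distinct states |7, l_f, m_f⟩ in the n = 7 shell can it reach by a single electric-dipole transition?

E1 requires Δl = ±1, so l_f ∈ {4, 6}; with 0 ≤ l_f ≤ n_f−1 = 6, the allowed l_f values are {4, 6}.
For l_f = 4: m_f ∈ {m_i−1, m_i, m_i+1} ∩ [−4, 4] = {1, 2, 3} → 3 states.
For l_f = 6: m_f ∈ {m_i−1, m_i, m_i+1} ∩ [−6, 6] = {1, 2, 3} → 3 states.
Total: 6.

6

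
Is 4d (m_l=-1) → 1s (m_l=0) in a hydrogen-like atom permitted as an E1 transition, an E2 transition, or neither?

E2

Δl = 0 − 2 = -2; l_i + l_f = 2.
Δm_l = +1.
E1 (Δl = ±1, |Δm_l| ≤ 1): not satisfied.
E2 (Δl = 0,±2, l_i+l_f ≥ 2, |Δm_l| ≤ 2): satisfied.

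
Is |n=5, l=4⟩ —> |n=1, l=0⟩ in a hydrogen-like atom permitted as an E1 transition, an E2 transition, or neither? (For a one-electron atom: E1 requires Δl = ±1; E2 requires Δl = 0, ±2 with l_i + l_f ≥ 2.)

Δl = 0 − 4 = -4; l_i + l_f = 4.
E1 (Δl = ±1): not satisfied.
E2 (Δl = 0,±2, l_i+l_f ≥ 2): not satisfied.

neither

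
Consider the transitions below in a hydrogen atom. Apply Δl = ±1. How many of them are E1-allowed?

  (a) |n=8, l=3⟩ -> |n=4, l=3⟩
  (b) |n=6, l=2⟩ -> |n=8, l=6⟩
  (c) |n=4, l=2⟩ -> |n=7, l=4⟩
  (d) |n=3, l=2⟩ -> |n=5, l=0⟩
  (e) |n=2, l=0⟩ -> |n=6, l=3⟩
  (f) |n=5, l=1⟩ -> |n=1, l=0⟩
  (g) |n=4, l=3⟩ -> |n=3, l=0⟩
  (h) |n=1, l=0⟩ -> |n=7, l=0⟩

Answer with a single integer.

(a) forbidden — Δl = +0 (E1 requires Δl = ±1)
(b) forbidden — Δl = +4 (E1 requires Δl = ±1)
(c) forbidden — Δl = +2 (E1 requires Δl = ±1)
(d) forbidden — Δl = -2 (E1 requires Δl = ±1)
(e) forbidden — Δl = +3 (E1 requires Δl = ±1)
(f) allowed
(g) forbidden — Δl = -3 (E1 requires Δl = ±1)
(h) forbidden — Δl = +0 (E1 requires Δl = ±1)
Total allowed: 1 of 8.

1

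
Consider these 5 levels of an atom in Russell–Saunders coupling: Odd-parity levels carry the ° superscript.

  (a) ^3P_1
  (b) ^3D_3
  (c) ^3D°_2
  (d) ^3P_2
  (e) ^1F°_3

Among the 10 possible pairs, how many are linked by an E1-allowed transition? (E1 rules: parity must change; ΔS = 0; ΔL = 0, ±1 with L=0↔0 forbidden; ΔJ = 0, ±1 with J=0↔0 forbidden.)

3

(a)–(b): forbidden (parity, ΔJ).
(a)–(c): allowed.
(a)–(d): forbidden (parity).
(a)–(e): forbidden (ΔS, ΔL, ΔJ).
(b)–(c): allowed.
(b)–(d): forbidden (parity).
(b)–(e): forbidden (ΔS).
(c)–(d): allowed.
(c)–(e): forbidden (parity, ΔS).
(d)–(e): forbidden (ΔS, ΔL).
Allowed pairs: 3 of 10.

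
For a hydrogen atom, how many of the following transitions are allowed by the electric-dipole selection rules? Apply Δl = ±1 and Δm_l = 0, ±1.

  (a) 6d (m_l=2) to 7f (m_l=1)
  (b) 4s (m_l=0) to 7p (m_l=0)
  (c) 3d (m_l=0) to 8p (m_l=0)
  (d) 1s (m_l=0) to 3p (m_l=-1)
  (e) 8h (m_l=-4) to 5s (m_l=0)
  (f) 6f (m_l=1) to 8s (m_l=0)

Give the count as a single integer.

4

(a) allowed
(b) allowed
(c) allowed
(d) allowed
(e) forbidden — Δl = -5 (E1 requires Δl = ±1); Δm_l = +4 (E1 requires Δm_l = 0, ±1)
(f) forbidden — Δl = -3 (E1 requires Δl = ±1)
Total allowed: 4 of 6.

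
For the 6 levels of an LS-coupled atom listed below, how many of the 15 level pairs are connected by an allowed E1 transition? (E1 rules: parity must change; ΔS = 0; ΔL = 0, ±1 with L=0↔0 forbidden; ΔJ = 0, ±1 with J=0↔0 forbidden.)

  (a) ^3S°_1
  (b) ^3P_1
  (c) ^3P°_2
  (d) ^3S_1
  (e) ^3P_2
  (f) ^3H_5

(a)–(b): allowed.
(a)–(c): forbidden (parity).
(a)–(d): forbidden (ΔL).
(a)–(e): allowed.
(a)–(f): forbidden (ΔL, ΔJ).
(b)–(c): allowed.
(b)–(d): forbidden (parity).
(b)–(e): forbidden (parity).
(b)–(f): forbidden (parity, ΔL, ΔJ).
(c)–(d): allowed.
(c)–(e): allowed.
(c)–(f): forbidden (ΔL, ΔJ).
(d)–(e): forbidden (parity).
(d)–(f): forbidden (parity, ΔL, ΔJ).
(e)–(f): forbidden (parity, ΔL, ΔJ).
Allowed pairs: 5 of 15.

5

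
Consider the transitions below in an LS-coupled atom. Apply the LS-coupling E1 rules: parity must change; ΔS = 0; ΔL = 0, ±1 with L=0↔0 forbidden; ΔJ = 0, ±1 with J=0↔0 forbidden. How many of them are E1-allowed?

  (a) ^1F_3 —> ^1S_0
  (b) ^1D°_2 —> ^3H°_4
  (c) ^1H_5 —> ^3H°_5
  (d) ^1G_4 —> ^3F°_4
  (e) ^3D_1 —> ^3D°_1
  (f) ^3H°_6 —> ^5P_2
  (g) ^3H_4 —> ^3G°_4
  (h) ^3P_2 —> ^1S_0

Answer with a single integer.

2

(a) forbidden (parity, ΔL, ΔJ fail)
(b) forbidden (parity, ΔS, ΔL, ΔJ fail)
(c) forbidden (ΔS fails)
(d) forbidden (ΔS fails)
(e) allowed
(f) forbidden (ΔS, ΔL, ΔJ fail)
(g) allowed
(h) forbidden (parity, ΔS, ΔJ fail)
Total allowed: 2 of 8.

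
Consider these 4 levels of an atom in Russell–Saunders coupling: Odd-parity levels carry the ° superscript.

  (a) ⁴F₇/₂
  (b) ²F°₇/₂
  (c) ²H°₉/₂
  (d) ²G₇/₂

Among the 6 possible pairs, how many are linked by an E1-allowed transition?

2

(a)–(b): forbidden (ΔS).
(a)–(c): forbidden (ΔS, ΔL).
(a)–(d): forbidden (parity, ΔS).
(b)–(c): forbidden (parity, ΔL).
(b)–(d): allowed.
(c)–(d): allowed.
Allowed pairs: 2 of 6.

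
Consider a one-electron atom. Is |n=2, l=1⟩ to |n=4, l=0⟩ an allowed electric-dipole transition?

l: 1 → 0 (Δl = -1). Δl = ±1 passes.
All E1 selection rules are satisfied.

allowed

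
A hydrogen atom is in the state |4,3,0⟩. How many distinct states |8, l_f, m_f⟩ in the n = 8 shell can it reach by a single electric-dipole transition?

6

E1 requires Δl = ±1, so l_f ∈ {2, 4}; with 0 ≤ l_f ≤ n_f−1 = 7, the allowed l_f values are {2, 4}.
For l_f = 2: m_f ∈ {m_i−1, m_i, m_i+1} ∩ [−2, 2] = {-1, 0, 1} → 3 states.
For l_f = 4: m_f ∈ {m_i−1, m_i, m_i+1} ∩ [−4, 4] = {-1, 0, 1} → 3 states.
Total: 6.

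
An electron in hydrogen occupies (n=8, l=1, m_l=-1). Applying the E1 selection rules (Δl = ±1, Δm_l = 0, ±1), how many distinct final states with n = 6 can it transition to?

E1 requires Δl = ±1, so l_f ∈ {0, 2}; with 0 ≤ l_f ≤ n_f−1 = 5, the allowed l_f values are {0, 2}.
For l_f = 0: m_f ∈ {m_i−1, m_i, m_i+1} ∩ [−0, 0] = {0} → 1 state.
For l_f = 2: m_f ∈ {m_i−1, m_i, m_i+1} ∩ [−2, 2] = {-2, -1, 0} → 3 states.
Total: 4.

4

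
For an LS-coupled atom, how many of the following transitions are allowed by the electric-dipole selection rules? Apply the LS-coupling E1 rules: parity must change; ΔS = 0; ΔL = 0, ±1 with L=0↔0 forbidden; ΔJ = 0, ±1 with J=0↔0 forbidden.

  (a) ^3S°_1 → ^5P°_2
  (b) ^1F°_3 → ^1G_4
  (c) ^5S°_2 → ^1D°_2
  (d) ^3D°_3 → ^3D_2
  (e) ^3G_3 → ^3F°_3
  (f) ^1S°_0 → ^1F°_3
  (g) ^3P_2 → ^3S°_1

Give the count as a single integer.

4

(a) forbidden (parity, ΔS fail)
(b) allowed
(c) forbidden (parity, ΔS, ΔL fail)
(d) allowed
(e) allowed
(f) forbidden (parity, ΔL, ΔJ fail)
(g) allowed
Total allowed: 4 of 7.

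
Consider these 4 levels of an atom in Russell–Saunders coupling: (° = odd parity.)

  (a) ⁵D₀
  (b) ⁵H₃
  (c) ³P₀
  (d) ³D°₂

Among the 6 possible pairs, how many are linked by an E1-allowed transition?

(a)–(b): forbidden (parity, ΔL, ΔJ).
(a)–(c): forbidden (parity, ΔS, ΔJ).
(a)–(d): forbidden (ΔS, ΔJ).
(b)–(c): forbidden (parity, ΔS, ΔL, ΔJ).
(b)–(d): forbidden (ΔS, ΔL).
(c)–(d): forbidden (ΔJ).
Allowed pairs: 0 of 6.

0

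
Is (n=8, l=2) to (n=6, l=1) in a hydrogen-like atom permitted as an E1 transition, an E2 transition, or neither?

E1

Δl = 1 − 2 = -1; l_i + l_f = 3.
E1 (Δl = ±1): satisfied.
E2 (Δl = 0,±2, l_i+l_f ≥ 2): not satisfied.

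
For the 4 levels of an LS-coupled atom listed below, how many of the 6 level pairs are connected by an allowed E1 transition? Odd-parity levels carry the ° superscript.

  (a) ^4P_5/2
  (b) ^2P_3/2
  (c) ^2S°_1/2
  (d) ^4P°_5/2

2

(a)–(b): forbidden (parity, ΔS).
(a)–(c): forbidden (ΔS, ΔJ).
(a)–(d): allowed.
(b)–(c): allowed.
(b)–(d): forbidden (ΔS).
(c)–(d): forbidden (parity, ΔS, ΔJ).
Allowed pairs: 2 of 6.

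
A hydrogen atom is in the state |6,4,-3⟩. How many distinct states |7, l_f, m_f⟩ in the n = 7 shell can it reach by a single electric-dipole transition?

5

E1 requires Δl = ±1, so l_f ∈ {3, 5}; with 0 ≤ l_f ≤ n_f−1 = 6, the allowed l_f values are {3, 5}.
For l_f = 3: m_f ∈ {m_i−1, m_i, m_i+1} ∩ [−3, 3] = {-3, -2} → 2 states.
For l_f = 5: m_f ∈ {m_i−1, m_i, m_i+1} ∩ [−5, 5] = {-4, -3, -2} → 3 states.
Total: 5.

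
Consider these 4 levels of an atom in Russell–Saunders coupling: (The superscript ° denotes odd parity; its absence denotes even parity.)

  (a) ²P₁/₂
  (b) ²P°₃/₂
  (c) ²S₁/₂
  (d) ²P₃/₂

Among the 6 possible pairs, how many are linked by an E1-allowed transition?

(a)–(b): allowed.
(a)–(c): forbidden (parity).
(a)–(d): forbidden (parity).
(b)–(c): allowed.
(b)–(d): allowed.
(c)–(d): forbidden (parity).
Allowed pairs: 3 of 6.

3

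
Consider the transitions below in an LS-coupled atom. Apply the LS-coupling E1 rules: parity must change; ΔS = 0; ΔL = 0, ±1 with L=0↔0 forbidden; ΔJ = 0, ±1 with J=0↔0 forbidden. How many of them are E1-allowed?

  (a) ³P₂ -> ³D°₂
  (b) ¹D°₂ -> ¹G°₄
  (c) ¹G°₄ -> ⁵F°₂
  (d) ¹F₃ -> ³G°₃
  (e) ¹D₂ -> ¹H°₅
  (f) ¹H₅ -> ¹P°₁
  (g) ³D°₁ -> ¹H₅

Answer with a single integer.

1

(a) allowed
(b) forbidden (parity, ΔL, ΔJ fail)
(c) forbidden (parity, ΔS, ΔJ fail)
(d) forbidden (ΔS fails)
(e) forbidden (ΔL, ΔJ fail)
(f) forbidden (ΔL, ΔJ fail)
(g) forbidden (ΔS, ΔL, ΔJ fail)
Total allowed: 1 of 7.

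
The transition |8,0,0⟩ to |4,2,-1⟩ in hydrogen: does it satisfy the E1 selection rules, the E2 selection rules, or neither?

Δl = 2 − 0 = +2; l_i + l_f = 2.
Δm_l = -1.
E1 (Δl = ±1, |Δm_l| ≤ 1): not satisfied.
E2 (Δl = 0,±2, l_i+l_f ≥ 2, |Δm_l| ≤ 2): satisfied.

E2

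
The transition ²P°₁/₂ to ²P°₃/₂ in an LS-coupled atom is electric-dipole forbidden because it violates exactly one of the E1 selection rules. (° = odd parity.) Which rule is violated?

Initial level: S=1/2, L=1, J=1/2, parity odd. Final level: S=1/2, L=1, J=3/2, parity odd.
Parity must change: odd → odd — fails.
ΔS = 0: S: 1/2 → 1/2 — ok.
ΔL = 0, ±1 (not L=0↔0): L: 1 → 1, ΔL = +0 — ok.
ΔJ = 0, ±1 (not J=0↔0): J: 1/2 → 3/2, ΔJ = +1 — ok.

parity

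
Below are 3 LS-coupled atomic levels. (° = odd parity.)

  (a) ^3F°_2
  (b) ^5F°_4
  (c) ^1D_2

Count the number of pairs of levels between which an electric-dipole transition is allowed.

(a)–(b): forbidden (parity, ΔS, ΔJ).
(a)–(c): forbidden (ΔS).
(b)–(c): forbidden (ΔS, ΔJ).
Allowed pairs: 0 of 3.

0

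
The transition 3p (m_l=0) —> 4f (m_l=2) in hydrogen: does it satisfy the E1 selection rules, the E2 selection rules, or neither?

E2

Δl = 3 − 1 = +2; l_i + l_f = 4.
Δm_l = +2.
E1 (Δl = ±1, |Δm_l| ≤ 1): not satisfied.
E2 (Δl = 0,±2, l_i+l_f ≥ 2, |Δm_l| ≤ 2): satisfied.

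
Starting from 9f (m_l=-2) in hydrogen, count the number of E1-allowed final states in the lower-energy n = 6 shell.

E1 requires Δl = ±1, so l_f ∈ {2, 4}; with 0 ≤ l_f ≤ n_f−1 = 5, the allowed l_f values are {2, 4}.
For l_f = 2: m_f ∈ {m_i−1, m_i, m_i+1} ∩ [−2, 2] = {-2, -1} → 2 states.
For l_f = 4: m_f ∈ {m_i−1, m_i, m_i+1} ∩ [−4, 4] = {-3, -2, -1} → 3 states.
Total: 5.

5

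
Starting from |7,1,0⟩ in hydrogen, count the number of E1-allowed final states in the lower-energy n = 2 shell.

E1 requires Δl = ±1, so l_f ∈ {0, 2}; with 0 ≤ l_f ≤ n_f−1 = 1, the allowed l_f values are {0}.
For l_f = 0: m_f ∈ {m_i−1, m_i, m_i+1} ∩ [−0, 0] = {0} → 1 state.
Total: 1.

1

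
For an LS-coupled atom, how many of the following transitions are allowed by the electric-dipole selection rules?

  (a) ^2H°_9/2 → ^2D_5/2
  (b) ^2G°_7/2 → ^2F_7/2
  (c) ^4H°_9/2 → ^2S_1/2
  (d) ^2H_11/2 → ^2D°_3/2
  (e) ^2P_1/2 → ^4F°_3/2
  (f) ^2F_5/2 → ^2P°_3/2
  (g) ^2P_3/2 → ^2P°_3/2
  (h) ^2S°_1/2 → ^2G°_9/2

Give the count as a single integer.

2

(a) forbidden (ΔL, ΔJ fail)
(b) allowed
(c) forbidden (ΔS, ΔL, ΔJ fail)
(d) forbidden (ΔL, ΔJ fail)
(e) forbidden (ΔS, ΔL fail)
(f) forbidden (ΔL fails)
(g) allowed
(h) forbidden (parity, ΔL, ΔJ fail)
Total allowed: 2 of 8.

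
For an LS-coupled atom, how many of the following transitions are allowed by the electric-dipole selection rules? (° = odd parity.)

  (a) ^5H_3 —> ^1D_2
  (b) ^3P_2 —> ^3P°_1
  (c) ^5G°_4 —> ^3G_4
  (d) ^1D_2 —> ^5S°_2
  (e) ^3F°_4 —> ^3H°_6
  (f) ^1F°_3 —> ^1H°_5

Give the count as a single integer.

1

(a) forbidden (parity, ΔS, ΔL fail)
(b) allowed
(c) forbidden (ΔS fails)
(d) forbidden (ΔS, ΔL fail)
(e) forbidden (parity, ΔL, ΔJ fail)
(f) forbidden (parity, ΔL, ΔJ fail)
Total allowed: 1 of 6.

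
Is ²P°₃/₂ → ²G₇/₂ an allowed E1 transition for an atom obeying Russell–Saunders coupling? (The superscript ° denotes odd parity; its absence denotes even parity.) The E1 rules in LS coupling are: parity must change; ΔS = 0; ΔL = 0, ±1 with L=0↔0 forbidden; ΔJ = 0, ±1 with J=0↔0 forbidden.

forbidden

Reading off the term symbols: S 1/2→1/2, L 1→4, J 3/2→7/2, parity odd→even.
Parity must change: odd → even — ok.
ΔS = 0: S: 1/2 → 1/2 — ok.
ΔL = 0, ±1 (not L=0↔0): L: 1 → 4, ΔL = +3 — fails.
ΔJ = 0, ±1 (not J=0↔0): J: 3/2 → 7/2, ΔJ = +2 — fails.
Rule(s) violated: ΔL, ΔJ.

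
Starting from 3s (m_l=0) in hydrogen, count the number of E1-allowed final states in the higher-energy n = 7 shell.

3

E1 requires Δl = ±1, so l_f ∈ {-1, 1}; with 0 ≤ l_f ≤ n_f−1 = 6, the allowed l_f values are {1}.
For l_f = 1: m_f ∈ {m_i−1, m_i, m_i+1} ∩ [−1, 1] = {-1, 0, 1} → 3 states.
Total: 3.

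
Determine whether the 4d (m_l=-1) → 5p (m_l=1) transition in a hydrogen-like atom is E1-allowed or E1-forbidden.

forbidden

l: 2 → 1 (Δl = -1). Δl = ±1 satisfied.
Δm_l = 1 − (-1) = +2. E1 requires Δm_l = 0, ±1: violated.
The transition is electric-dipole forbidden.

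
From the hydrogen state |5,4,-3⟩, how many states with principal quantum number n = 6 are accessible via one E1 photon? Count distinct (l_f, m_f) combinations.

5

E1 requires Δl = ±1, so l_f ∈ {3, 5}; with 0 ≤ l_f ≤ n_f−1 = 5, the allowed l_f values are {3, 5}.
For l_f = 3: m_f ∈ {m_i−1, m_i, m_i+1} ∩ [−3, 3] = {-3, -2} → 2 states.
For l_f = 5: m_f ∈ {m_i−1, m_i, m_i+1} ∩ [−5, 5] = {-4, -3, -2} → 3 states.
Total: 5.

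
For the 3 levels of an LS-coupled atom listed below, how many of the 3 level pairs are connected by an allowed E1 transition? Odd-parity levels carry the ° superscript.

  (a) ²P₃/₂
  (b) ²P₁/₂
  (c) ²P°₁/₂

2

(a)–(b): forbidden (parity).
(a)–(c): allowed.
(b)–(c): allowed.
Allowed pairs: 2 of 3.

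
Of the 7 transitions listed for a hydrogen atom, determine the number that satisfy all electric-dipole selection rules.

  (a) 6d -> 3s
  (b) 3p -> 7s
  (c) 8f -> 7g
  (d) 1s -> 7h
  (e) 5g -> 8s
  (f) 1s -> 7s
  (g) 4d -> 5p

3

(a) forbidden — Δl = -2 (E1 requires Δl = ±1)
(b) allowed
(c) allowed
(d) forbidden — Δl = +5 (E1 requires Δl = ±1)
(e) forbidden — Δl = -4 (E1 requires Δl = ±1)
(f) forbidden — Δl = +0 (E1 requires Δl = ±1)
(g) allowed
Total allowed: 3 of 7.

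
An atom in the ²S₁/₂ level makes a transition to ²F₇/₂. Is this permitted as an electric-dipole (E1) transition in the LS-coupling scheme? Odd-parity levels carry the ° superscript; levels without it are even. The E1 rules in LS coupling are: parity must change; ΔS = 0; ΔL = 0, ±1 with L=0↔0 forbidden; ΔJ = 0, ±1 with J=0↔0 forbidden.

forbidden

Parity must change: even → even — violated.
ΔS = 0: S: 1/2 → 1/2 — satisfied.
ΔL = 0, ±1 (not L=0↔0): L: 0 → 3, ΔL = +3 — violated.
ΔJ = 0, ±1 (not J=0↔0): J: 1/2 → 7/2, ΔJ = +3 — violated.
Rule(s) violated: parity, ΔL, ΔJ.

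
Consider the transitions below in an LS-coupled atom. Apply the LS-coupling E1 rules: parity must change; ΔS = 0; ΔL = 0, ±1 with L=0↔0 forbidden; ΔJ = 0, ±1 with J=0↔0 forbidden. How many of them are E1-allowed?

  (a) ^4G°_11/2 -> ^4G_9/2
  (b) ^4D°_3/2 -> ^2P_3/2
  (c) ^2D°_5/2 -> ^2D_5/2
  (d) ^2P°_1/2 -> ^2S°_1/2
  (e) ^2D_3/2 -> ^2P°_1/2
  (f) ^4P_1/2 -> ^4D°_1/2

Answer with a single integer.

4

(a) allowed
(b) forbidden (ΔS fails)
(c) allowed
(d) forbidden (parity fails)
(e) allowed
(f) allowed
Total allowed: 4 of 6.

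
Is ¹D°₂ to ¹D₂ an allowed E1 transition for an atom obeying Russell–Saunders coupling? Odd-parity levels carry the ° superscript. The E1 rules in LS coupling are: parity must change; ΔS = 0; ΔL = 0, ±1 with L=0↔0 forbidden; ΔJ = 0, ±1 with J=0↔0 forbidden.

allowed

Initial level: S=0, L=2, J=2, parity odd. Final level: S=0, L=2, J=2, parity even.
Parity must change: odd → even — ok.
ΔS = 0: S: 0 → 0 — ok.
ΔL = 0, ±1 (not L=0↔0): L: 2 → 2, ΔL = +0 — ok.
ΔJ = 0, ±1 (not J=0↔0): J: 2 → 2, ΔJ = +0 — ok.
All four E1 rules are satisfied.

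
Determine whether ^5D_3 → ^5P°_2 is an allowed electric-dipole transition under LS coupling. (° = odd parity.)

Initial level: S=2, L=2, J=3, parity even. Final level: S=2, L=1, J=2, parity odd.
Parity must change: even → odd — ok.
ΔS = 0: S: 2 → 2 — ok.
ΔL = 0, ±1 (not L=0↔0): L: 2 → 1, ΔL = -1 — ok.
ΔJ = 0, ±1 (not J=0↔0): J: 3 → 2, ΔJ = -1 — ok.
All four E1 rules are satisfied.

allowed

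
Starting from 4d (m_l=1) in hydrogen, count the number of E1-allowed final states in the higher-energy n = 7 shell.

5

E1 requires Δl = ±1, so l_f ∈ {1, 3}; with 0 ≤ l_f ≤ n_f−1 = 6, the allowed l_f values are {1, 3}.
For l_f = 1: m_f ∈ {m_i−1, m_i, m_i+1} ∩ [−1, 1] = {0, 1} → 2 states.
For l_f = 3: m_f ∈ {m_i−1, m_i, m_i+1} ∩ [−3, 3] = {0, 1, 2} → 3 states.
Total: 5.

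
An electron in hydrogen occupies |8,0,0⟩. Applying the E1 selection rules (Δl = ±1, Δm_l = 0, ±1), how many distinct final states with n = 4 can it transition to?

3

E1 requires Δl = ±1, so l_f ∈ {-1, 1}; with 0 ≤ l_f ≤ n_f−1 = 3, the allowed l_f values are {1}.
For l_f = 1: m_f ∈ {m_i−1, m_i, m_i+1} ∩ [−1, 1] = {-1, 0, 1} → 3 states.
Total: 3.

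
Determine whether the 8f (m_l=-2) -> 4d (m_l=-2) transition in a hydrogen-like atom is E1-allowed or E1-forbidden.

allowed

l: 3 → 2 (Δl = -1). Δl = ±1 ✓.
m_l: -2 → -2 (Δm_l = +0). |Δm_l| ≤ 1 ✓.
All E1 selection rules are satisfied.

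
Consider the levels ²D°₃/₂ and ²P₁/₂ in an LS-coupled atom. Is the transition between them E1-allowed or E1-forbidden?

allowed

Reading off the term symbols: S 1/2→1/2, L 2→1, J 3/2→1/2, parity odd→even.
ΔS = 0: S: 1/2 → 1/2 — ✓.
ΔL = 0, ±1 (not L=0↔0): L: 2 → 1, ΔL = -1 — ✓.
ΔJ = 0, ±1 (not J=0↔0): J: 3/2 → 1/2, ΔJ = -1 — ✓.
Parity must change: odd → even — ✓.
All four E1 rules are satisfied.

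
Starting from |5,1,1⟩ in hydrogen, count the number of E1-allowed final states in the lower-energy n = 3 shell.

E1 requires Δl = ±1, so l_f ∈ {0, 2}; with 0 ≤ l_f ≤ n_f−1 = 2, the allowed l_f values are {0, 2}.
For l_f = 0: m_f ∈ {m_i−1, m_i, m_i+1} ∩ [−0, 0] = {0} → 1 state.
For l_f = 2: m_f ∈ {m_i−1, m_i, m_i+1} ∩ [−2, 2] = {0, 1, 2} → 3 states.
Total: 4.

4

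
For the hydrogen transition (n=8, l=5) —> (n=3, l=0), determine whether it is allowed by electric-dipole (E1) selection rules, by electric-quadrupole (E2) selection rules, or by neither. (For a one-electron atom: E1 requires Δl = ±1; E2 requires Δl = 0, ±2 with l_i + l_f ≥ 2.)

Δl = 0 − 5 = -5; l_i + l_f = 5.
E1 (Δl = ±1): not satisfied.
E2 (Δl = 0,±2, l_i+l_f ≥ 2): not satisfied.

neither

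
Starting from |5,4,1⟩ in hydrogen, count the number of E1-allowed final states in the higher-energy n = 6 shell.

6

E1 requires Δl = ±1, so l_f ∈ {3, 5}; with 0 ≤ l_f ≤ n_f−1 = 5, the allowed l_f values are {3, 5}.
For l_f = 3: m_f ∈ {m_i−1, m_i, m_i+1} ∩ [−3, 3] = {0, 1, 2} → 3 states.
For l_f = 5: m_f ∈ {m_i−1, m_i, m_i+1} ∩ [−5, 5] = {0, 1, 2} → 3 states.
Total: 6.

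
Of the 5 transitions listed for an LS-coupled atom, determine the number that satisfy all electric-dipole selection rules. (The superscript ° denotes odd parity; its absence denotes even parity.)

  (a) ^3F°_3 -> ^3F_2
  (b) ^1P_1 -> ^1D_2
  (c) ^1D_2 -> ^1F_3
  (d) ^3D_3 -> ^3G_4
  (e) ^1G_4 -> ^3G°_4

(a) allowed
(b) forbidden (parity fails)
(c) forbidden (parity fails)
(d) forbidden (parity, ΔL fail)
(e) forbidden (ΔS fails)
Total allowed: 1 of 5.

1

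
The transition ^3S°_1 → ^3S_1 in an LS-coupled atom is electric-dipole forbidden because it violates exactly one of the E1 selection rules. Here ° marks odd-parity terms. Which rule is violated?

the L=0 ↔ L=0 exclusion

Parity must change: odd → even — ✓.
ΔS = 0: S: 1 → 1 — ✓.
ΔL = 0, ±1 (not L=0↔0): L: 0 → 0, ΔL = +0 — ✗.
ΔJ = 0, ±1 (not J=0↔0): J: 1 → 1, ΔJ = +0 — ✓.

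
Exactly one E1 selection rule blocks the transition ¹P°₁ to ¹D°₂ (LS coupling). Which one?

Reading off the term symbols: S 0→0, L 1→2, J 1→2, parity odd→odd.
Parity must change: odd → odd — fails.
ΔS = 0: S: 0 → 0 — ok.
ΔL = 0, ±1 (not L=0↔0): L: 1 → 2, ΔL = +1 — ok.
ΔJ = 0, ±1 (not J=0↔0): J: 1 → 2, ΔJ = +1 — ok.

parity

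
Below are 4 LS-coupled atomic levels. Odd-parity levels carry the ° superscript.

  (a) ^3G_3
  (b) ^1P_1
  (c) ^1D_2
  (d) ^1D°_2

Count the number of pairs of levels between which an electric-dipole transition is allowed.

2

(a)–(b): forbidden (parity, ΔS, ΔL, ΔJ).
(a)–(c): forbidden (parity, ΔS, ΔL).
(a)–(d): forbidden (ΔS, ΔL).
(b)–(c): forbidden (parity).
(b)–(d): allowed.
(c)–(d): allowed.
Allowed pairs: 2 of 6.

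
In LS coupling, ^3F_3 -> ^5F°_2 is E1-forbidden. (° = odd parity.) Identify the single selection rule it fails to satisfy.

Initial level: S=1, L=3, J=3, parity even. Final level: S=2, L=3, J=2, parity odd.
Parity must change: even → odd — ✓.
ΔS = 0: S: 1 → 2 — ✗.
ΔL = 0, ±1 (not L=0↔0): L: 3 → 3, ΔL = +0 — ✓.
ΔJ = 0, ±1 (not J=0↔0): J: 3 → 2, ΔJ = -1 — ✓.

the ΔS = 0 rule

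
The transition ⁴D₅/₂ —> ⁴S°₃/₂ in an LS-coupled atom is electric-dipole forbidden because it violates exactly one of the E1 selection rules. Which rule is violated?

the ΔL = 0, ±1 rule

Initial level: S=3/2, L=2, J=5/2, parity even. Final level: S=3/2, L=0, J=3/2, parity odd.
Parity must change: even → odd — ✓.
ΔS = 0: S: 3/2 → 3/2 — ✓.
ΔL = 0, ±1 (not L=0↔0): L: 2 → 0, ΔL = -2 — ✗.
ΔJ = 0, ±1 (not J=0↔0): J: 5/2 → 3/2, ΔJ = -1 — ✓.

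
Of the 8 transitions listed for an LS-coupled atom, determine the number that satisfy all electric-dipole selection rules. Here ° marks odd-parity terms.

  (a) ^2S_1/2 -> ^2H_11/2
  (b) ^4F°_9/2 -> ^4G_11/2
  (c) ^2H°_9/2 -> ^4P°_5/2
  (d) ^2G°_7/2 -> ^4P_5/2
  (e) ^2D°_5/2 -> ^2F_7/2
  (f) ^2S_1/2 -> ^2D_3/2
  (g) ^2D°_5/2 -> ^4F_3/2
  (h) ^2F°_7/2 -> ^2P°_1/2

(a) forbidden (parity, ΔL, ΔJ fail)
(b) allowed
(c) forbidden (parity, ΔS, ΔL, ΔJ fail)
(d) forbidden (ΔS, ΔL fail)
(e) allowed
(f) forbidden (parity, ΔL fail)
(g) forbidden (ΔS fails)
(h) forbidden (parity, ΔL, ΔJ fail)
Total allowed: 2 of 8.

2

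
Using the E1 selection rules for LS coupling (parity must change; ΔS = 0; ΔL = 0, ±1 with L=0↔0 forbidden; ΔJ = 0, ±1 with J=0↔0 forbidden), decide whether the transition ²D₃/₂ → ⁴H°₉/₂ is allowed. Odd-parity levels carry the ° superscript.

Reading off the term symbols: S 1/2→3/2, L 2→5, J 3/2→9/2, parity even→odd.
Parity must change: even → odd — ✓.
ΔS = 0: S: 1/2 → 3/2 — ✗.
ΔL = 0, ±1 (not L=0↔0): L: 2 → 5, ΔL = +3 — ✗.
ΔJ = 0, ±1 (not J=0↔0): J: 3/2 → 9/2, ΔJ = +3 — ✗.
Rule(s) violated: ΔS, ΔL, ΔJ.

forbidden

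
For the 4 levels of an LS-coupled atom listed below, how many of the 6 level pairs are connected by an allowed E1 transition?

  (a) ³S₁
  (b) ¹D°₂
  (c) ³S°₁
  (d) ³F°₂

0

(a)–(b): forbidden (ΔS, ΔL).
(a)–(c): forbidden (ΔL).
(a)–(d): forbidden (ΔL).
(b)–(c): forbidden (parity, ΔS, ΔL).
(b)–(d): forbidden (parity, ΔS).
(c)–(d): forbidden (parity, ΔL).
Allowed pairs: 0 of 6.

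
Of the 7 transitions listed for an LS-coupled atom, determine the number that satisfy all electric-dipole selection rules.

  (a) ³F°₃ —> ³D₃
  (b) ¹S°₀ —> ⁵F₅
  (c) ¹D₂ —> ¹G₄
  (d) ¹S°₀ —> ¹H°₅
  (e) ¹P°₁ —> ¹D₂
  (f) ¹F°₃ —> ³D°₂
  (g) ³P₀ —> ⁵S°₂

2

(a) allowed
(b) forbidden (ΔS, ΔL, ΔJ fail)
(c) forbidden (parity, ΔL, ΔJ fail)
(d) forbidden (parity, ΔL, ΔJ fail)
(e) allowed
(f) forbidden (parity, ΔS fail)
(g) forbidden (ΔS, ΔJ fail)
Total allowed: 2 of 7.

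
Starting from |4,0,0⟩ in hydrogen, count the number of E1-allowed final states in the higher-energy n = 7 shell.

E1 requires Δl = ±1, so l_f ∈ {-1, 1}; with 0 ≤ l_f ≤ n_f−1 = 6, the allowed l_f values are {1}.
For l_f = 1: m_f ∈ {m_i−1, m_i, m_i+1} ∩ [−1, 1] = {-1, 0, 1} → 3 states.
Total: 3.

3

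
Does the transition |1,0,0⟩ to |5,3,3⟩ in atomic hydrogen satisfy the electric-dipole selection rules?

Δl = 3 − 0 = +3; the E1 rule Δl = ±1 is fails.
Δm_l = 3 − (0) = +3. E1 requires Δm_l = 0, ±1: fails.
The transition is electric-dipole forbidden.

forbidden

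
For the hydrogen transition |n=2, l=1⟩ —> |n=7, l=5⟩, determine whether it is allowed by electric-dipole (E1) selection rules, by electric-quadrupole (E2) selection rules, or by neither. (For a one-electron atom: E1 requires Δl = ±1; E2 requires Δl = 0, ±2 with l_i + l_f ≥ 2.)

Δl = 5 − 1 = +4; l_i + l_f = 6.
E1 (Δl = ±1): not satisfied.
E2 (Δl = 0,±2, l_i+l_f ≥ 2): not satisfied.

neither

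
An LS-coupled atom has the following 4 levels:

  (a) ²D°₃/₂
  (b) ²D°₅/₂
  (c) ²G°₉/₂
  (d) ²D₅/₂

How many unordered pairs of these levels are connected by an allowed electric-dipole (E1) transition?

(a)–(b): forbidden (parity).
(a)–(c): forbidden (parity, ΔL, ΔJ).
(a)–(d): allowed.
(b)–(c): forbidden (parity, ΔL, ΔJ).
(b)–(d): allowed.
(c)–(d): forbidden (ΔL, ΔJ).
Allowed pairs: 2 of 6.

2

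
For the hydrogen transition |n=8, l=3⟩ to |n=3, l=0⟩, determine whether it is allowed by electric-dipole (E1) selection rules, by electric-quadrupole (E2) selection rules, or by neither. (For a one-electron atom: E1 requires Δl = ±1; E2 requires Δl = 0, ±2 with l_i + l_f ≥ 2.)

Δl = 0 − 3 = -3; l_i + l_f = 3.
E1 (Δl = ±1): not satisfied.
E2 (Δl = 0,±2, l_i+l_f ≥ 2): not satisfied.

neither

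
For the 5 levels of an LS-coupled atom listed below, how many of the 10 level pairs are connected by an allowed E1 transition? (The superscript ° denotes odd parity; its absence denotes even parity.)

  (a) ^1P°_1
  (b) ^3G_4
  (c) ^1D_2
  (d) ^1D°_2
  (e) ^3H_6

(a)–(b): forbidden (ΔS, ΔL, ΔJ).
(a)–(c): allowed.
(a)–(d): forbidden (parity).
(a)–(e): forbidden (ΔS, ΔL, ΔJ).
(b)–(c): forbidden (parity, ΔS, ΔL, ΔJ).
(b)–(d): forbidden (ΔS, ΔL, ΔJ).
(b)–(e): forbidden (parity, ΔJ).
(c)–(d): allowed.
(c)–(e): forbidden (parity, ΔS, ΔL, ΔJ).
(d)–(e): forbidden (ΔS, ΔL, ΔJ).
Allowed pairs: 2 of 10.

2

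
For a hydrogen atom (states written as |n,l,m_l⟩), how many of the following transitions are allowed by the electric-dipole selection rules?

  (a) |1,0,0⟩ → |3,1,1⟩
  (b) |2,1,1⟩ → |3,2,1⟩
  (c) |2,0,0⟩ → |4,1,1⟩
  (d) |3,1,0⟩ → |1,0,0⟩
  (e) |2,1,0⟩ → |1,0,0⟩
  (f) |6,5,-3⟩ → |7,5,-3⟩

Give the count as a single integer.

5

(a) allowed
(b) allowed
(c) allowed
(d) allowed
(e) allowed
(f) forbidden — Δl = +0 (E1 requires Δl = ±1)
Total allowed: 5 of 6.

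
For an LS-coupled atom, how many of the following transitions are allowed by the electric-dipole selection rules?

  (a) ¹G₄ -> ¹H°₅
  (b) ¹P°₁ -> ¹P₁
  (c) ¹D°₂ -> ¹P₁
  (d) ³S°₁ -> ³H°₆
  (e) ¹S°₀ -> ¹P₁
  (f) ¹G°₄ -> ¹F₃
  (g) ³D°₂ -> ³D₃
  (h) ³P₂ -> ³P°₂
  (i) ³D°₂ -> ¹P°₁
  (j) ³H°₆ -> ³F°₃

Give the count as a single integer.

(a) allowed
(b) allowed
(c) allowed
(d) forbidden (parity, ΔL, ΔJ fail)
(e) allowed
(f) allowed
(g) allowed
(h) allowed
(i) forbidden (parity, ΔS fail)
(j) forbidden (parity, ΔL, ΔJ fail)
Total allowed: 7 of 10.

7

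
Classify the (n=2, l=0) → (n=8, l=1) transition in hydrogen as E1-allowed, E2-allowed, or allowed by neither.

Δl = 1 − 0 = +1; l_i + l_f = 1.
E1 (Δl = ±1): satisfied.
E2 (Δl = 0,±2, l_i+l_f ≥ 2): not satisfied.

E1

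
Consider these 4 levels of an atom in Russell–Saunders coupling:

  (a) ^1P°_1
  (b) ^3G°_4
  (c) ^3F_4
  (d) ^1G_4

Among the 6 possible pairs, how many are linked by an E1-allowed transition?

1

(a)–(b): forbidden (parity, ΔS, ΔL, ΔJ).
(a)–(c): forbidden (ΔS, ΔL, ΔJ).
(a)–(d): forbidden (ΔL, ΔJ).
(b)–(c): allowed.
(b)–(d): forbidden (ΔS).
(c)–(d): forbidden (parity, ΔS).
Allowed pairs: 1 of 6.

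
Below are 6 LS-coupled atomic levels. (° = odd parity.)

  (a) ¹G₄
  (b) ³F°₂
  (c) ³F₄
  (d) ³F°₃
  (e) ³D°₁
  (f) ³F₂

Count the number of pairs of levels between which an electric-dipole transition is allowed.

(a)–(b): forbidden (ΔS, ΔJ).
(a)–(c): forbidden (parity, ΔS).
(a)–(d): forbidden (ΔS).
(a)–(e): forbidden (ΔS, ΔL, ΔJ).
(a)–(f): forbidden (parity, ΔS, ΔJ).
(b)–(c): forbidden (ΔJ).
(b)–(d): forbidden (parity).
(b)–(e): forbidden (parity).
(b)–(f): allowed.
(c)–(d): allowed.
(c)–(e): forbidden (ΔJ).
(c)–(f): forbidden (parity, ΔJ).
(d)–(e): forbidden (parity, ΔJ).
(d)–(f): allowed.
(e)–(f): allowed.
Allowed pairs: 4 of 15.

4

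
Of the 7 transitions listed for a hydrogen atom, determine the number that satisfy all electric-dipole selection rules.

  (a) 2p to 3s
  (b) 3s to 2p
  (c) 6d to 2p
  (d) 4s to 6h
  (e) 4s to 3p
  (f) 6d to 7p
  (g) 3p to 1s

6

(a) allowed
(b) allowed
(c) allowed
(d) forbidden — Δl = +5 (E1 requires Δl = ±1)
(e) allowed
(f) allowed
(g) allowed
Total allowed: 6 of 7.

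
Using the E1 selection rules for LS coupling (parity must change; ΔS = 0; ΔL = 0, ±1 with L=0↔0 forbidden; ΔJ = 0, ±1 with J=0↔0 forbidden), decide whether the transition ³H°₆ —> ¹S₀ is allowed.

forbidden

Parity must change: odd → even — satisfied.
ΔS = 0: S: 1 → 0 — violated.
ΔL = 0, ±1 (not L=0↔0): L: 5 → 0, ΔL = -5 — violated.
ΔJ = 0, ±1 (not J=0↔0): J: 6 → 0, ΔJ = -6 — violated.
Rule(s) violated: ΔS, ΔL, ΔJ.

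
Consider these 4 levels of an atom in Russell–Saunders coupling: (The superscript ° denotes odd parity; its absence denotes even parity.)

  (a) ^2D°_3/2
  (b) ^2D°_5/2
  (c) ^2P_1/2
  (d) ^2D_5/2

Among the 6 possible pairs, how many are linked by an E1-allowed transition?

(a)–(b): forbidden (parity).
(a)–(c): allowed.
(a)–(d): allowed.
(b)–(c): forbidden (ΔJ).
(b)–(d): allowed.
(c)–(d): forbidden (parity, ΔJ).
Allowed pairs: 3 of 6.

3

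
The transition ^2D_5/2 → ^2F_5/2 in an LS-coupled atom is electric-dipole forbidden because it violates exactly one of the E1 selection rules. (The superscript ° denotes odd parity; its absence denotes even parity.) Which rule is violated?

parity

Reading off the term symbols: S 1/2→1/2, L 2→3, J 5/2→5/2, parity even→even.
Parity must change: even → even — ✗.
ΔS = 0: S: 1/2 → 1/2 — ✓.
ΔL = 0, ±1 (not L=0↔0): L: 2 → 3, ΔL = +1 — ✓.
ΔJ = 0, ±1 (not J=0↔0): J: 5/2 → 5/2, ΔJ = +0 — ✓.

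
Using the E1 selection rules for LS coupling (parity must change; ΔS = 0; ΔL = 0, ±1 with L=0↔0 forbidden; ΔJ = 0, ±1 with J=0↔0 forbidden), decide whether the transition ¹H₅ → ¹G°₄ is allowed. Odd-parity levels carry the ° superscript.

allowed

Initial level: S=0, L=5, J=5, parity even. Final level: S=0, L=4, J=4, parity odd.
Parity must change: even → odd — passes.
ΔS = 0: S: 0 → 0 — passes.
ΔL = 0, ±1 (not L=0↔0): L: 5 → 4, ΔL = -1 — passes.
ΔJ = 0, ±1 (not J=0↔0): J: 5 → 4, ΔJ = -1 — passes.
All four E1 rules are satisfied.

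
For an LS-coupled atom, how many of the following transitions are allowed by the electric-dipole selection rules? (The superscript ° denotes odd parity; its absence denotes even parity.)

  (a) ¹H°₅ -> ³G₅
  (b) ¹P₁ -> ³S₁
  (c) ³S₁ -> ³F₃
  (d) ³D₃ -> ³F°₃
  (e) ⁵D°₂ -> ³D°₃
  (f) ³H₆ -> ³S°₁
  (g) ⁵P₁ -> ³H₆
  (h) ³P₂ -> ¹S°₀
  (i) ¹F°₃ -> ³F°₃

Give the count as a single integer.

1

(a) forbidden (ΔS fails)
(b) forbidden (parity, ΔS fail)
(c) forbidden (parity, ΔL, ΔJ fail)
(d) allowed
(e) forbidden (parity, ΔS fail)
(f) forbidden (ΔL, ΔJ fail)
(g) forbidden (parity, ΔS, ΔL, ΔJ fail)
(h) forbidden (ΔS, ΔJ fail)
(i) forbidden (parity, ΔS fail)
Total allowed: 1 of 9.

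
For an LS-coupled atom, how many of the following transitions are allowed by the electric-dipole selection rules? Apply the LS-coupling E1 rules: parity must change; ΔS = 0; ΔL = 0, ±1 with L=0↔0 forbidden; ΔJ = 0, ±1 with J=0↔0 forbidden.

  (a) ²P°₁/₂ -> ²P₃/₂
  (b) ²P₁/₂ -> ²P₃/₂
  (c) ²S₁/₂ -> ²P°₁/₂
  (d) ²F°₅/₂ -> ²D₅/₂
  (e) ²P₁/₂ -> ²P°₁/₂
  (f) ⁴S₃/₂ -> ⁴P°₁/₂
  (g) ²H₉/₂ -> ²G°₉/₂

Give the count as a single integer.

6

(a) allowed
(b) forbidden (parity fails)
(c) allowed
(d) allowed
(e) allowed
(f) allowed
(g) allowed
Total allowed: 6 of 7.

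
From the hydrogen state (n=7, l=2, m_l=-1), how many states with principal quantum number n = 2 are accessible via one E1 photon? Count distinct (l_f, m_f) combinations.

E1 requires Δl = ±1, so l_f ∈ {1, 3}; with 0 ≤ l_f ≤ n_f−1 = 1, the allowed l_f values are {1}.
For l_f = 1: m_f ∈ {m_i−1, m_i, m_i+1} ∩ [−1, 1] = {-1, 0} → 2 states.
Total: 2.

2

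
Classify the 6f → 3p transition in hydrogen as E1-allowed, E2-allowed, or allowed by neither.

E2

Δl = 1 − 3 = -2; l_i + l_f = 4.
E1 (Δl = ±1): not satisfied.
E2 (Δl = 0,±2, l_i+l_f ≥ 2): satisfied.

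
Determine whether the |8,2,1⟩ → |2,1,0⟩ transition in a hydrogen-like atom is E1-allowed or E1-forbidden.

Initial l = 2, final l = 1, so Δl = -1. E1 requires Δl = ±1: passes.
m_l: 1 → 0 (Δm_l = -1). |Δm_l| ≤ 1 passes.
All E1 selection rules are satisfied.

allowed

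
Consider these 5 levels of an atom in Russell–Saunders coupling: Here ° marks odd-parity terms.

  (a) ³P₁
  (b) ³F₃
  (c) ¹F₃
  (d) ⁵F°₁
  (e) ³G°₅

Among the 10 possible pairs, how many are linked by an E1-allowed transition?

(a)–(b): forbidden (parity, ΔL, ΔJ).
(a)–(c): forbidden (parity, ΔS, ΔL, ΔJ).
(a)–(d): forbidden (ΔS, ΔL).
(a)–(e): forbidden (ΔL, ΔJ).
(b)–(c): forbidden (parity, ΔS).
(b)–(d): forbidden (ΔS, ΔJ).
(b)–(e): forbidden (ΔJ).
(c)–(d): forbidden (ΔS, ΔJ).
(c)–(e): forbidden (ΔS, ΔJ).
(d)–(e): forbidden (parity, ΔS, ΔJ).
Allowed pairs: 0 of 10.

0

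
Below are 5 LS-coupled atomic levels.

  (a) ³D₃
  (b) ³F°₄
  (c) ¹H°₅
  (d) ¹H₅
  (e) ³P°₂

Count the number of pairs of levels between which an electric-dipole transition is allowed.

3

(a)–(b): allowed.
(a)–(c): forbidden (ΔS, ΔL, ΔJ).
(a)–(d): forbidden (parity, ΔS, ΔL, ΔJ).
(a)–(e): allowed.
(b)–(c): forbidden (parity, ΔS, ΔL).
(b)–(d): forbidden (ΔS, ΔL).
(b)–(e): forbidden (parity, ΔL, ΔJ).
(c)–(d): allowed.
(c)–(e): forbidden (parity, ΔS, ΔL, ΔJ).
(d)–(e): forbidden (ΔS, ΔL, ΔJ).
Allowed pairs: 3 of 10.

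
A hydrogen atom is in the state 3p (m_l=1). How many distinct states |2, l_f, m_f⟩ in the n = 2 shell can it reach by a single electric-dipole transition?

E1 requires Δl = ±1, so l_f ∈ {0, 2}; with 0 ≤ l_f ≤ n_f−1 = 1, the allowed l_f values are {0}.
For l_f = 0: m_f ∈ {m_i−1, m_i, m_i+1} ∩ [−0, 0] = {0} → 1 state.
Total: 1.

1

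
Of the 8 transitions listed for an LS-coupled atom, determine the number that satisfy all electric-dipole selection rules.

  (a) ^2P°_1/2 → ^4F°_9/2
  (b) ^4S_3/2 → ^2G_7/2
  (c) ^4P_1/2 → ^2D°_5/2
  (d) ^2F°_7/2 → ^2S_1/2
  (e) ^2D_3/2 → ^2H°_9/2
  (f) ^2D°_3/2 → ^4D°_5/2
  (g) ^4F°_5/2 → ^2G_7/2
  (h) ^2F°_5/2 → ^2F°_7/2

0

(a) forbidden (parity, ΔS, ΔL, ΔJ fail)
(b) forbidden (parity, ΔS, ΔL, ΔJ fail)
(c) forbidden (ΔS, ΔJ fail)
(d) forbidden (ΔL, ΔJ fail)
(e) forbidden (ΔL, ΔJ fail)
(f) forbidden (parity, ΔS fail)
(g) forbidden (ΔS fails)
(h) forbidden (parity fails)
Total allowed: 0 of 8.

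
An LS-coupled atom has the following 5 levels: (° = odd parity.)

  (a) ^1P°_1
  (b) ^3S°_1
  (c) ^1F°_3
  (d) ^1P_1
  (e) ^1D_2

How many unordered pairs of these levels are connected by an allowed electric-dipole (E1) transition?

3

(a)–(b): forbidden (parity, ΔS).
(a)–(c): forbidden (parity, ΔL, ΔJ).
(a)–(d): allowed.
(a)–(e): allowed.
(b)–(c): forbidden (parity, ΔS, ΔL, ΔJ).
(b)–(d): forbidden (ΔS).
(b)–(e): forbidden (ΔS, ΔL).
(c)–(d): forbidden (ΔL, ΔJ).
(c)–(e): allowed.
(d)–(e): forbidden (parity).
Allowed pairs: 3 of 10.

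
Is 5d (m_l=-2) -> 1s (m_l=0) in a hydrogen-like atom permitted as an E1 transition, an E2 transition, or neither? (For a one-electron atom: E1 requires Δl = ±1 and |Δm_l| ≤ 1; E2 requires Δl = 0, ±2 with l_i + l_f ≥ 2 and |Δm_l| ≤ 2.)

E2

Δl = 0 − 2 = -2; l_i + l_f = 2.
Δm_l = +2.
E1 (Δl = ±1, |Δm_l| ≤ 1): not satisfied.
E2 (Δl = 0,±2, l_i+l_f ≥ 2, |Δm_l| ≤ 2): satisfied.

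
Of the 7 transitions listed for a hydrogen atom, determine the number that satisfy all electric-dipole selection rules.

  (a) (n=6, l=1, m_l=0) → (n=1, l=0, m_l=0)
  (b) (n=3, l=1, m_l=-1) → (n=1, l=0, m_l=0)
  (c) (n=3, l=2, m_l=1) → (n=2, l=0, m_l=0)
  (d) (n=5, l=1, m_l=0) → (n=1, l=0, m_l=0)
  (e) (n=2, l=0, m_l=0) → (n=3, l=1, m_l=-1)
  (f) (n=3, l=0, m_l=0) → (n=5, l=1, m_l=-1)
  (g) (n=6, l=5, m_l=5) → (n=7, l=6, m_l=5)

(a) allowed
(b) allowed
(c) forbidden — Δl = -2 (E1 requires Δl = ±1)
(d) allowed
(e) allowed
(f) allowed
(g) allowed
Total allowed: 6 of 7.

6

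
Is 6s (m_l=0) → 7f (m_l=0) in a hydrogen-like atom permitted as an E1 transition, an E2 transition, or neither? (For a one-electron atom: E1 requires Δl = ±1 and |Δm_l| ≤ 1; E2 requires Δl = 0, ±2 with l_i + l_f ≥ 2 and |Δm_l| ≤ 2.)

Δl = 3 − 0 = +3; l_i + l_f = 3.
Δm_l = +0.
E1 (Δl = ±1, |Δm_l| ≤ 1): not satisfied.
E2 (Δl = 0,±2, l_i+l_f ≥ 2, |Δm_l| ≤ 2): not satisfied.

neither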